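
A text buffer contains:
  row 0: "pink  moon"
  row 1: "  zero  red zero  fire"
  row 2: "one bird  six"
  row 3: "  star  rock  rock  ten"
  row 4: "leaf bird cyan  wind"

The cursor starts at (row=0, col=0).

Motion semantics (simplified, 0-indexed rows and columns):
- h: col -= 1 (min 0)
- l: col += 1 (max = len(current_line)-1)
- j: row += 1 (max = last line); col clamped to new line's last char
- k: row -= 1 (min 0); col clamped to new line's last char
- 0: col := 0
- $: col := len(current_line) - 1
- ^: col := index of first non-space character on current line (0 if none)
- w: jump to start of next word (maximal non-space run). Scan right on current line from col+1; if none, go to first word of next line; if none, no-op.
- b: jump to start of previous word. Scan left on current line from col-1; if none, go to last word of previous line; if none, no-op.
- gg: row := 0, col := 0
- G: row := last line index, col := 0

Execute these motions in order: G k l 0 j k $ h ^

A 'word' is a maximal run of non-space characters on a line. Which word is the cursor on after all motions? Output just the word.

Answer: star

Derivation:
After 1 (G): row=4 col=0 char='l'
After 2 (k): row=3 col=0 char='_'
After 3 (l): row=3 col=1 char='_'
After 4 (0): row=3 col=0 char='_'
After 5 (j): row=4 col=0 char='l'
After 6 (k): row=3 col=0 char='_'
After 7 ($): row=3 col=22 char='n'
After 8 (h): row=3 col=21 char='e'
After 9 (^): row=3 col=2 char='s'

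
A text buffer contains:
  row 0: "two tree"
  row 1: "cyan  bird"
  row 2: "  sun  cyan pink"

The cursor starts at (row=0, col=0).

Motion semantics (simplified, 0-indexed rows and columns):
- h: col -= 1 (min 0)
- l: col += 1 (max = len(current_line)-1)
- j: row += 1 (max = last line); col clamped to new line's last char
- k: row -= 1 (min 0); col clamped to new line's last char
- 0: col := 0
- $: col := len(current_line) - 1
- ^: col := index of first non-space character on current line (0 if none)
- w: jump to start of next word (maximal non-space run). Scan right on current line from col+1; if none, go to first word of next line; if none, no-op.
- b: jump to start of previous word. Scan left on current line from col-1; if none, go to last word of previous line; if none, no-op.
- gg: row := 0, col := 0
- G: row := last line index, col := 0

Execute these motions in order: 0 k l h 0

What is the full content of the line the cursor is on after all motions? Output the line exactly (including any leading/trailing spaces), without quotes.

Answer: two tree

Derivation:
After 1 (0): row=0 col=0 char='t'
After 2 (k): row=0 col=0 char='t'
After 3 (l): row=0 col=1 char='w'
After 4 (h): row=0 col=0 char='t'
After 5 (0): row=0 col=0 char='t'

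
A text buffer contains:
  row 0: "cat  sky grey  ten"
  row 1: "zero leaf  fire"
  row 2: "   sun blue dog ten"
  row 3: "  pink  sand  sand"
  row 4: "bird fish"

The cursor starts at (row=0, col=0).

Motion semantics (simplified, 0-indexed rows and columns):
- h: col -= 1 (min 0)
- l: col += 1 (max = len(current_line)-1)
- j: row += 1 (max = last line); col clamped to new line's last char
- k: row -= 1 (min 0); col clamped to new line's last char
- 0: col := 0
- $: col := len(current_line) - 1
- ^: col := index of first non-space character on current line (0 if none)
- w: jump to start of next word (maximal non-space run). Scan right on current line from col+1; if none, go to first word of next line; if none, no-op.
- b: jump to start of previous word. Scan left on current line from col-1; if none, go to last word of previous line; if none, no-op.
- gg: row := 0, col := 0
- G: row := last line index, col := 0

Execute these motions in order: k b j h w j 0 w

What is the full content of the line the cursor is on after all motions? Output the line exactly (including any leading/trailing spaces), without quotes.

After 1 (k): row=0 col=0 char='c'
After 2 (b): row=0 col=0 char='c'
After 3 (j): row=1 col=0 char='z'
After 4 (h): row=1 col=0 char='z'
After 5 (w): row=1 col=5 char='l'
After 6 (j): row=2 col=5 char='n'
After 7 (0): row=2 col=0 char='_'
After 8 (w): row=2 col=3 char='s'

Answer:    sun blue dog ten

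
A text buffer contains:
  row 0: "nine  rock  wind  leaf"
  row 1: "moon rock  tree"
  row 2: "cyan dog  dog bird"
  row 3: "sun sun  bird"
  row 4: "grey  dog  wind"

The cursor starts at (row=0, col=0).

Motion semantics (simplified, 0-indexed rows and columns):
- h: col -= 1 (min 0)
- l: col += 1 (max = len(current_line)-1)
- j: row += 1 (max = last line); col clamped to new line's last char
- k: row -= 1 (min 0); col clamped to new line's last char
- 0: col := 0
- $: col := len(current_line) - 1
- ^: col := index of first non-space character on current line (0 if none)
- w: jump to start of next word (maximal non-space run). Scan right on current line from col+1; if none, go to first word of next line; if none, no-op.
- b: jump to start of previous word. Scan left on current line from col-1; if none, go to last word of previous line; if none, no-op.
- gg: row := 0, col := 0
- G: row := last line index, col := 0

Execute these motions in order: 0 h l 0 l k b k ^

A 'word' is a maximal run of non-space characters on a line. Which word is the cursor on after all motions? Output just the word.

After 1 (0): row=0 col=0 char='n'
After 2 (h): row=0 col=0 char='n'
After 3 (l): row=0 col=1 char='i'
After 4 (0): row=0 col=0 char='n'
After 5 (l): row=0 col=1 char='i'
After 6 (k): row=0 col=1 char='i'
After 7 (b): row=0 col=0 char='n'
After 8 (k): row=0 col=0 char='n'
After 9 (^): row=0 col=0 char='n'

Answer: nine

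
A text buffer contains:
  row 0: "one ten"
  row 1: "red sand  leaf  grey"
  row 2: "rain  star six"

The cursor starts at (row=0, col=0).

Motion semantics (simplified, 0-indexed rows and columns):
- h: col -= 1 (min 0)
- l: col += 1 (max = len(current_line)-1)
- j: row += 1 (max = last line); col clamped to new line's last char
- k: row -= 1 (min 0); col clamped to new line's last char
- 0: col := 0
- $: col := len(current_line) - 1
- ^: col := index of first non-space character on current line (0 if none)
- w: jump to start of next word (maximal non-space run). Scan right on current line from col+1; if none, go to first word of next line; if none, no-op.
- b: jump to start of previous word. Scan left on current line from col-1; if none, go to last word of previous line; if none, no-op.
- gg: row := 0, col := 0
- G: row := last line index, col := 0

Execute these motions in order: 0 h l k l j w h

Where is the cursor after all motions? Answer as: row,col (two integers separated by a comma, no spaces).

After 1 (0): row=0 col=0 char='o'
After 2 (h): row=0 col=0 char='o'
After 3 (l): row=0 col=1 char='n'
After 4 (k): row=0 col=1 char='n'
After 5 (l): row=0 col=2 char='e'
After 6 (j): row=1 col=2 char='d'
After 7 (w): row=1 col=4 char='s'
After 8 (h): row=1 col=3 char='_'

Answer: 1,3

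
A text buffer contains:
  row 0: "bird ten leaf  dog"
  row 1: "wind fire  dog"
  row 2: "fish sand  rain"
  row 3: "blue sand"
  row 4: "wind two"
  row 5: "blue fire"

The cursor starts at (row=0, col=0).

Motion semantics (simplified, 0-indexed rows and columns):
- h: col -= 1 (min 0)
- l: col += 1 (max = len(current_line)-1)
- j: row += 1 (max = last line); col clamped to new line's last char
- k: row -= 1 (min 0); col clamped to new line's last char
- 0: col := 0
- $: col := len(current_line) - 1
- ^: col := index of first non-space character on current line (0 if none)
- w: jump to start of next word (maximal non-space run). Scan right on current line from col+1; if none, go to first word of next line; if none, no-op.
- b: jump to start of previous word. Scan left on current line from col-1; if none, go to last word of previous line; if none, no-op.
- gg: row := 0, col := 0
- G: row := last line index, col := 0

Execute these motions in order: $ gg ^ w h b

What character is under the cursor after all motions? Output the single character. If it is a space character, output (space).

After 1 ($): row=0 col=17 char='g'
After 2 (gg): row=0 col=0 char='b'
After 3 (^): row=0 col=0 char='b'
After 4 (w): row=0 col=5 char='t'
After 5 (h): row=0 col=4 char='_'
After 6 (b): row=0 col=0 char='b'

Answer: b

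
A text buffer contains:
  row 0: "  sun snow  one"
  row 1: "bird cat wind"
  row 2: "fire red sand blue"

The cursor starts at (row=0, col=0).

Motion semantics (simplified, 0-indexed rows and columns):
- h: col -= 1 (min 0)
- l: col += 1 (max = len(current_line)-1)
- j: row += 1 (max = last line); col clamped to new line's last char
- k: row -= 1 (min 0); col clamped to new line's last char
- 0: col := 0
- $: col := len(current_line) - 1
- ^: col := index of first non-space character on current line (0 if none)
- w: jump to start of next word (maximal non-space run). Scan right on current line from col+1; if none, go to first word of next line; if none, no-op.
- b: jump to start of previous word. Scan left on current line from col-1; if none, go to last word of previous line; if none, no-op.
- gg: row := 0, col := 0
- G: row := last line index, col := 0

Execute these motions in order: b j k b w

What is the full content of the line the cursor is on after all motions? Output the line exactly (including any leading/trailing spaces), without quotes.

After 1 (b): row=0 col=0 char='_'
After 2 (j): row=1 col=0 char='b'
After 3 (k): row=0 col=0 char='_'
After 4 (b): row=0 col=0 char='_'
After 5 (w): row=0 col=2 char='s'

Answer:   sun snow  one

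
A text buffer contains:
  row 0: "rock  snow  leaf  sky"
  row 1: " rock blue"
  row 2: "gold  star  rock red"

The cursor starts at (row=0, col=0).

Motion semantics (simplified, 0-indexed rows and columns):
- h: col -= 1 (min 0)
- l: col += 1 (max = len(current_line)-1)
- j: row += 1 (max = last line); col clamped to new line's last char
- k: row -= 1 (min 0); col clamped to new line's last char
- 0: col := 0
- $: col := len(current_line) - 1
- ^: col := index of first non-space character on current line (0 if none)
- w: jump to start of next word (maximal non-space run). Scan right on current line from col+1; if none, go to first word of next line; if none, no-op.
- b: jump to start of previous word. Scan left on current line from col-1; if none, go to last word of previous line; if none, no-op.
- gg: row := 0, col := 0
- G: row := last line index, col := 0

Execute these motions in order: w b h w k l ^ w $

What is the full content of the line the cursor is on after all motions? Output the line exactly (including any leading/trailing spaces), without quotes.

Answer: rock  snow  leaf  sky

Derivation:
After 1 (w): row=0 col=6 char='s'
After 2 (b): row=0 col=0 char='r'
After 3 (h): row=0 col=0 char='r'
After 4 (w): row=0 col=6 char='s'
After 5 (k): row=0 col=6 char='s'
After 6 (l): row=0 col=7 char='n'
After 7 (^): row=0 col=0 char='r'
After 8 (w): row=0 col=6 char='s'
After 9 ($): row=0 col=20 char='y'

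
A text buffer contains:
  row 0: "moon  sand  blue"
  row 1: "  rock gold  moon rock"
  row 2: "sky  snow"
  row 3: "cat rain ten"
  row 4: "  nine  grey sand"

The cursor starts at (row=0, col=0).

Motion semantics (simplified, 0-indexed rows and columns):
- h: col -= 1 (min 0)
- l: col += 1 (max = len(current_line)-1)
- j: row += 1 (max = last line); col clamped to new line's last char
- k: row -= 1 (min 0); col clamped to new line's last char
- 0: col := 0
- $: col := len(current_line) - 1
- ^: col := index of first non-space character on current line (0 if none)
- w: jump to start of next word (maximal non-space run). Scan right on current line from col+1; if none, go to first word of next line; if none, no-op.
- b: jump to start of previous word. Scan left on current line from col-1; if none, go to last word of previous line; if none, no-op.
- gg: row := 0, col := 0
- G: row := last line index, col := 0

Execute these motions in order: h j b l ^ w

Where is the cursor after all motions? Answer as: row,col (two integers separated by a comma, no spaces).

Answer: 0,6

Derivation:
After 1 (h): row=0 col=0 char='m'
After 2 (j): row=1 col=0 char='_'
After 3 (b): row=0 col=12 char='b'
After 4 (l): row=0 col=13 char='l'
After 5 (^): row=0 col=0 char='m'
After 6 (w): row=0 col=6 char='s'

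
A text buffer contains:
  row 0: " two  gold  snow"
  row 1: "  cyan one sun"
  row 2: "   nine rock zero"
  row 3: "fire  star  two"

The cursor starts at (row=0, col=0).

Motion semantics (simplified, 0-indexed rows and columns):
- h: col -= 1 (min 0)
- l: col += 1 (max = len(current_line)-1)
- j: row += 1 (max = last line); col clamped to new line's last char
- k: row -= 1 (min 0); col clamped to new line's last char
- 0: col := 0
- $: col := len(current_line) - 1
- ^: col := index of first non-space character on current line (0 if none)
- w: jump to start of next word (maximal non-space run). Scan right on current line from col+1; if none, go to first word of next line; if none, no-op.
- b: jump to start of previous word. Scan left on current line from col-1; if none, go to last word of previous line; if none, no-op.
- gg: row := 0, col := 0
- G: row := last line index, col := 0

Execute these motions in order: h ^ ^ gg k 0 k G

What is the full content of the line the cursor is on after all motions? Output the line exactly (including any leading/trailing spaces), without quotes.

Answer: fire  star  two

Derivation:
After 1 (h): row=0 col=0 char='_'
After 2 (^): row=0 col=1 char='t'
After 3 (^): row=0 col=1 char='t'
After 4 (gg): row=0 col=0 char='_'
After 5 (k): row=0 col=0 char='_'
After 6 (0): row=0 col=0 char='_'
After 7 (k): row=0 col=0 char='_'
After 8 (G): row=3 col=0 char='f'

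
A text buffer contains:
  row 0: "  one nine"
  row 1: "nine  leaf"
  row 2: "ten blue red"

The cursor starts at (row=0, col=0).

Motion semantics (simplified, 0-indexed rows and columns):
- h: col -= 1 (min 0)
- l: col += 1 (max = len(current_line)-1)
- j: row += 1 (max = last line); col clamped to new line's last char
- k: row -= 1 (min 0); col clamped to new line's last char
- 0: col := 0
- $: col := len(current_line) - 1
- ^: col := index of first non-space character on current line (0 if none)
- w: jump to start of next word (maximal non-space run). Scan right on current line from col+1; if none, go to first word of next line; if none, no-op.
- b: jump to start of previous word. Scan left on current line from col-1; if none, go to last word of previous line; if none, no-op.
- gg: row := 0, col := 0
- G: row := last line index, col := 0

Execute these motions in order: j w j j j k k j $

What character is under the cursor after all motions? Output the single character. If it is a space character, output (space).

Answer: f

Derivation:
After 1 (j): row=1 col=0 char='n'
After 2 (w): row=1 col=6 char='l'
After 3 (j): row=2 col=6 char='u'
After 4 (j): row=2 col=6 char='u'
After 5 (j): row=2 col=6 char='u'
After 6 (k): row=1 col=6 char='l'
After 7 (k): row=0 col=6 char='n'
After 8 (j): row=1 col=6 char='l'
After 9 ($): row=1 col=9 char='f'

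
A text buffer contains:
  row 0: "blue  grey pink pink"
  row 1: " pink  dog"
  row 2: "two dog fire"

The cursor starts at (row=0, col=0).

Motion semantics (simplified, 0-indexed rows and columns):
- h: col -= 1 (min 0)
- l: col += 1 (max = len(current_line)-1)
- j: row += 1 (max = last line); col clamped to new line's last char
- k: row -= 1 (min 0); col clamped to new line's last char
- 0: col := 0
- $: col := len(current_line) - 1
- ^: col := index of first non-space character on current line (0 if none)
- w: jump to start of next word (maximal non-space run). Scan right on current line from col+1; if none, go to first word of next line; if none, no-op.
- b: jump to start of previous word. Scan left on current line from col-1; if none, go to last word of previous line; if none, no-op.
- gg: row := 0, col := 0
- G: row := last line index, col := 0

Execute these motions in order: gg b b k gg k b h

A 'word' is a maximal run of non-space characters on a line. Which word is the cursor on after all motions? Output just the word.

Answer: blue

Derivation:
After 1 (gg): row=0 col=0 char='b'
After 2 (b): row=0 col=0 char='b'
After 3 (b): row=0 col=0 char='b'
After 4 (k): row=0 col=0 char='b'
After 5 (gg): row=0 col=0 char='b'
After 6 (k): row=0 col=0 char='b'
After 7 (b): row=0 col=0 char='b'
After 8 (h): row=0 col=0 char='b'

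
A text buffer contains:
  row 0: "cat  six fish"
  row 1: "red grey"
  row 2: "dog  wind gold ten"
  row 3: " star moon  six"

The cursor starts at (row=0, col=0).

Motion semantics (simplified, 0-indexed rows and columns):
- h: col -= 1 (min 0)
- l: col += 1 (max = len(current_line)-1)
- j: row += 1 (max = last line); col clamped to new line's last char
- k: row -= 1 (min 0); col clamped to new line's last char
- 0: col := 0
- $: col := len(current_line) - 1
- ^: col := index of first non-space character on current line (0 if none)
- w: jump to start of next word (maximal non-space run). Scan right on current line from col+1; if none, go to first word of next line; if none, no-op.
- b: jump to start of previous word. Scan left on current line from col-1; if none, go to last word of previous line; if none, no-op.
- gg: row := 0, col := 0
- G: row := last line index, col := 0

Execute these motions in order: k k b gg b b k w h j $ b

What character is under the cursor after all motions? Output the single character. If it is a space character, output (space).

Answer: g

Derivation:
After 1 (k): row=0 col=0 char='c'
After 2 (k): row=0 col=0 char='c'
After 3 (b): row=0 col=0 char='c'
After 4 (gg): row=0 col=0 char='c'
After 5 (b): row=0 col=0 char='c'
After 6 (b): row=0 col=0 char='c'
After 7 (k): row=0 col=0 char='c'
After 8 (w): row=0 col=5 char='s'
After 9 (h): row=0 col=4 char='_'
After 10 (j): row=1 col=4 char='g'
After 11 ($): row=1 col=7 char='y'
After 12 (b): row=1 col=4 char='g'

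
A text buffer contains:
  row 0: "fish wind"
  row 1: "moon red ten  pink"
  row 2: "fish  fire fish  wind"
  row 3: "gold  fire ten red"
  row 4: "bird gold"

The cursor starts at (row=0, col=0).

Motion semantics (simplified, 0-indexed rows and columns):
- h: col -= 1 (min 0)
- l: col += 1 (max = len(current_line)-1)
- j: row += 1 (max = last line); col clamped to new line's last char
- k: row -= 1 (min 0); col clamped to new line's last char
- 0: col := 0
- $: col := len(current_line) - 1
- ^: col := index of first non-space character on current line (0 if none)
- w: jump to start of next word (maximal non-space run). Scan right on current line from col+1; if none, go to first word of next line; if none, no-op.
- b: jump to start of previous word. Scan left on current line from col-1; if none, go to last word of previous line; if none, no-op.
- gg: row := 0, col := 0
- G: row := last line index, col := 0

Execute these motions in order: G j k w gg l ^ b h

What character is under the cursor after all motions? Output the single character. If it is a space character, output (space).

Answer: f

Derivation:
After 1 (G): row=4 col=0 char='b'
After 2 (j): row=4 col=0 char='b'
After 3 (k): row=3 col=0 char='g'
After 4 (w): row=3 col=6 char='f'
After 5 (gg): row=0 col=0 char='f'
After 6 (l): row=0 col=1 char='i'
After 7 (^): row=0 col=0 char='f'
After 8 (b): row=0 col=0 char='f'
After 9 (h): row=0 col=0 char='f'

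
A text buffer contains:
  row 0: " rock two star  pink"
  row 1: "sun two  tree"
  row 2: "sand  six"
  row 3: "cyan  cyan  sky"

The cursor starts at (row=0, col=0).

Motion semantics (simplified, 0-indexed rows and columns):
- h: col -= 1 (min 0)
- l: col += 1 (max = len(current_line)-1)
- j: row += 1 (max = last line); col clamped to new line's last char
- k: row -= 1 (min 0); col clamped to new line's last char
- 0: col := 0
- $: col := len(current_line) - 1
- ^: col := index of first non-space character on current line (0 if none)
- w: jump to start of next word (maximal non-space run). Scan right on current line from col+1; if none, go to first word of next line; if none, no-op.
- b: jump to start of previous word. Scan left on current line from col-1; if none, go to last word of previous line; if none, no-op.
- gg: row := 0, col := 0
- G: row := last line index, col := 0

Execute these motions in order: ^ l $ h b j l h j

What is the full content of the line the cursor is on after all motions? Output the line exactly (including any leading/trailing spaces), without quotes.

Answer: sand  six

Derivation:
After 1 (^): row=0 col=1 char='r'
After 2 (l): row=0 col=2 char='o'
After 3 ($): row=0 col=19 char='k'
After 4 (h): row=0 col=18 char='n'
After 5 (b): row=0 col=16 char='p'
After 6 (j): row=1 col=12 char='e'
After 7 (l): row=1 col=12 char='e'
After 8 (h): row=1 col=11 char='e'
After 9 (j): row=2 col=8 char='x'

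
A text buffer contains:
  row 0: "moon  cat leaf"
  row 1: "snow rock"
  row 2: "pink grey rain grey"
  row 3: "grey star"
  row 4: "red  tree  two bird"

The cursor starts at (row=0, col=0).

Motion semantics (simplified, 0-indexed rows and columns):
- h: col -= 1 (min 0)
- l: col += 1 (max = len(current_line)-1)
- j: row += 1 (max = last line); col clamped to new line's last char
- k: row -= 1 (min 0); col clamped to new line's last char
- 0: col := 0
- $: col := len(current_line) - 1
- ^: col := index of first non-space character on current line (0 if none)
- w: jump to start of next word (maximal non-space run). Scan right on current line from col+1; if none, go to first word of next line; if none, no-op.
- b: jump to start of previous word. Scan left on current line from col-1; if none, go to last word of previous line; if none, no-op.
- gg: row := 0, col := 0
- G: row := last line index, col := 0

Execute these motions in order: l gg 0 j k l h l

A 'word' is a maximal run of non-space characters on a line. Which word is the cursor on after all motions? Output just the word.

After 1 (l): row=0 col=1 char='o'
After 2 (gg): row=0 col=0 char='m'
After 3 (0): row=0 col=0 char='m'
After 4 (j): row=1 col=0 char='s'
After 5 (k): row=0 col=0 char='m'
After 6 (l): row=0 col=1 char='o'
After 7 (h): row=0 col=0 char='m'
After 8 (l): row=0 col=1 char='o'

Answer: moon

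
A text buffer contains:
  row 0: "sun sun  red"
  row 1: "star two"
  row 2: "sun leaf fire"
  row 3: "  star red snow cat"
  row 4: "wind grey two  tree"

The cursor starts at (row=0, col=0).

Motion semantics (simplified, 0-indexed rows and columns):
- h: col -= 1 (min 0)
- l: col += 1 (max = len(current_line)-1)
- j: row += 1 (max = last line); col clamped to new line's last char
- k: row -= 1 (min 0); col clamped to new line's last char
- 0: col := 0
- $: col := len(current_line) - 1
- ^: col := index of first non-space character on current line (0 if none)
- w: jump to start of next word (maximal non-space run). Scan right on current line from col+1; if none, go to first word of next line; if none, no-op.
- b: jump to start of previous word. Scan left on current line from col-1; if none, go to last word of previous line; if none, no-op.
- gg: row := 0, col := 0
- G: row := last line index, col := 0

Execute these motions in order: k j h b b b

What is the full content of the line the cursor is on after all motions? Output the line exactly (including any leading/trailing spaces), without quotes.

Answer: sun sun  red

Derivation:
After 1 (k): row=0 col=0 char='s'
After 2 (j): row=1 col=0 char='s'
After 3 (h): row=1 col=0 char='s'
After 4 (b): row=0 col=9 char='r'
After 5 (b): row=0 col=4 char='s'
After 6 (b): row=0 col=0 char='s'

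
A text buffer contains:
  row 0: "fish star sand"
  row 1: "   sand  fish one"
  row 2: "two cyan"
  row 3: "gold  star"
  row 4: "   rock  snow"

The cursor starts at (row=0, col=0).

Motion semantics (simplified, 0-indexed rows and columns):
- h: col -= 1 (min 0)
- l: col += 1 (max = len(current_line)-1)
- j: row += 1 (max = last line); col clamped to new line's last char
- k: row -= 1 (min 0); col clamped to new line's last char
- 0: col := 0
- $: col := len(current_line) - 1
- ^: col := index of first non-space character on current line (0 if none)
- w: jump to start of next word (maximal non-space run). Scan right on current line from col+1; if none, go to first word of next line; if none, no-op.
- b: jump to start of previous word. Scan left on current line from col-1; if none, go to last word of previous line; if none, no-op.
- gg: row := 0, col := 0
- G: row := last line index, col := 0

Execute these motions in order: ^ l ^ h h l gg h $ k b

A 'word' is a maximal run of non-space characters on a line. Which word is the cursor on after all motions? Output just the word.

After 1 (^): row=0 col=0 char='f'
After 2 (l): row=0 col=1 char='i'
After 3 (^): row=0 col=0 char='f'
After 4 (h): row=0 col=0 char='f'
After 5 (h): row=0 col=0 char='f'
After 6 (l): row=0 col=1 char='i'
After 7 (gg): row=0 col=0 char='f'
After 8 (h): row=0 col=0 char='f'
After 9 ($): row=0 col=13 char='d'
After 10 (k): row=0 col=13 char='d'
After 11 (b): row=0 col=10 char='s'

Answer: sand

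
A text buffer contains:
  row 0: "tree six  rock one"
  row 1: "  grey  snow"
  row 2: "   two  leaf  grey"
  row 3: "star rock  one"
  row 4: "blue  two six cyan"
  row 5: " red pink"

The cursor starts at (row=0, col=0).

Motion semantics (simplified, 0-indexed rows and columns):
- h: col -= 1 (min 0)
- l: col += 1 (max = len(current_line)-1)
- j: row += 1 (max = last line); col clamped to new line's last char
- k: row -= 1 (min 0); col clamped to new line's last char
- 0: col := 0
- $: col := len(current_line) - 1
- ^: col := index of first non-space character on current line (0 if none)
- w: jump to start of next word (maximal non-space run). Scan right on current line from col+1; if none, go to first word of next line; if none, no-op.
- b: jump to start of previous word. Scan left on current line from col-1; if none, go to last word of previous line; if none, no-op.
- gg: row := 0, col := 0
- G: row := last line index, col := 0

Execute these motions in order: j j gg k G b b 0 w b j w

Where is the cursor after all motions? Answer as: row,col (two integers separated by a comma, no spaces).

After 1 (j): row=1 col=0 char='_'
After 2 (j): row=2 col=0 char='_'
After 3 (gg): row=0 col=0 char='t'
After 4 (k): row=0 col=0 char='t'
After 5 (G): row=5 col=0 char='_'
After 6 (b): row=4 col=14 char='c'
After 7 (b): row=4 col=10 char='s'
After 8 (0): row=4 col=0 char='b'
After 9 (w): row=4 col=6 char='t'
After 10 (b): row=4 col=0 char='b'
After 11 (j): row=5 col=0 char='_'
After 12 (w): row=5 col=1 char='r'

Answer: 5,1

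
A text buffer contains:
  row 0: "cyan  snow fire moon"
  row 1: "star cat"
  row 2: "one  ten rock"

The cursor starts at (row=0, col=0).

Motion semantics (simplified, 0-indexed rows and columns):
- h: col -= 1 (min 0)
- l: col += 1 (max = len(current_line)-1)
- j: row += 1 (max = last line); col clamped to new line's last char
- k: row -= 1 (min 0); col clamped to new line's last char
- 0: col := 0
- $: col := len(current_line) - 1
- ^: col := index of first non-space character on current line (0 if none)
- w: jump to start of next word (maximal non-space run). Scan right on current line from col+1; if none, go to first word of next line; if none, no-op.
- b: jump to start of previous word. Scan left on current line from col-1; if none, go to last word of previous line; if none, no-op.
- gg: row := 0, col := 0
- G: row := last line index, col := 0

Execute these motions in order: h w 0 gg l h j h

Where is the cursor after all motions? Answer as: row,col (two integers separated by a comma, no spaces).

After 1 (h): row=0 col=0 char='c'
After 2 (w): row=0 col=6 char='s'
After 3 (0): row=0 col=0 char='c'
After 4 (gg): row=0 col=0 char='c'
After 5 (l): row=0 col=1 char='y'
After 6 (h): row=0 col=0 char='c'
After 7 (j): row=1 col=0 char='s'
After 8 (h): row=1 col=0 char='s'

Answer: 1,0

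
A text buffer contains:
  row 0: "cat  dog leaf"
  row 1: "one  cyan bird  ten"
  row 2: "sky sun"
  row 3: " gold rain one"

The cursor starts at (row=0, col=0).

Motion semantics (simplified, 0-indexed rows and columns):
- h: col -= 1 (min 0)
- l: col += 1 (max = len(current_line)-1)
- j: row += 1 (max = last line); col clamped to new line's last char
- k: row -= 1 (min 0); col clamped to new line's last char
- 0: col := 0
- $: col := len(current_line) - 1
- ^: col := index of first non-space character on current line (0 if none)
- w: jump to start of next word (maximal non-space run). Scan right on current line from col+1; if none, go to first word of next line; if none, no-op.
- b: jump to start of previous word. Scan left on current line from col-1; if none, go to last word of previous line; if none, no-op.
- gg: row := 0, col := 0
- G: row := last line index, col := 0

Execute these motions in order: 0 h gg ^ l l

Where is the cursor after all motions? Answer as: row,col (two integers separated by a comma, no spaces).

After 1 (0): row=0 col=0 char='c'
After 2 (h): row=0 col=0 char='c'
After 3 (gg): row=0 col=0 char='c'
After 4 (^): row=0 col=0 char='c'
After 5 (l): row=0 col=1 char='a'
After 6 (l): row=0 col=2 char='t'

Answer: 0,2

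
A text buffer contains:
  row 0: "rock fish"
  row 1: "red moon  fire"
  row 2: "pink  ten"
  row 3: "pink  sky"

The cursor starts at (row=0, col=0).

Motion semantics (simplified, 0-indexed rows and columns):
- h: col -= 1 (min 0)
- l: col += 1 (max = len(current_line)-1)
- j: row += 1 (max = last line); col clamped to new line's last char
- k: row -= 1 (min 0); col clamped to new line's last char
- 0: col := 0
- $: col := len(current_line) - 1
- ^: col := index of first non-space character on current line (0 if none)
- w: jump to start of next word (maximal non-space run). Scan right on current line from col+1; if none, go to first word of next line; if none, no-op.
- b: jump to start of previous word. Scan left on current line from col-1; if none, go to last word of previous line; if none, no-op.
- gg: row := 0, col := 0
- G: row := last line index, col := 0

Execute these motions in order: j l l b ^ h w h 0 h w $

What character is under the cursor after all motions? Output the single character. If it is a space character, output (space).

After 1 (j): row=1 col=0 char='r'
After 2 (l): row=1 col=1 char='e'
After 3 (l): row=1 col=2 char='d'
After 4 (b): row=1 col=0 char='r'
After 5 (^): row=1 col=0 char='r'
After 6 (h): row=1 col=0 char='r'
After 7 (w): row=1 col=4 char='m'
After 8 (h): row=1 col=3 char='_'
After 9 (0): row=1 col=0 char='r'
After 10 (h): row=1 col=0 char='r'
After 11 (w): row=1 col=4 char='m'
After 12 ($): row=1 col=13 char='e'

Answer: e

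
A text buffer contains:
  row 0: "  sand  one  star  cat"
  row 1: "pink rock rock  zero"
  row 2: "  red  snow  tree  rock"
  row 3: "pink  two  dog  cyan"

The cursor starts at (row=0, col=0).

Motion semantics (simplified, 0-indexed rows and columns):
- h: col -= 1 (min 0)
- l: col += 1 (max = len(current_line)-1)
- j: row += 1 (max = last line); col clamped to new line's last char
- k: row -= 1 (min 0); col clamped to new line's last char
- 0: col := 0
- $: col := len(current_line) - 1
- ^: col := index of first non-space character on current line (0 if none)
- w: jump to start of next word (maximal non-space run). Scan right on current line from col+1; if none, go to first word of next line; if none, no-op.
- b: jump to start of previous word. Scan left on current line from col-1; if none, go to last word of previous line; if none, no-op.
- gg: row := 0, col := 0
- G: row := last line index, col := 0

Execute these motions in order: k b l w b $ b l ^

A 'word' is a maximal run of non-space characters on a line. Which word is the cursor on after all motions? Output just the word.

After 1 (k): row=0 col=0 char='_'
After 2 (b): row=0 col=0 char='_'
After 3 (l): row=0 col=1 char='_'
After 4 (w): row=0 col=2 char='s'
After 5 (b): row=0 col=2 char='s'
After 6 ($): row=0 col=21 char='t'
After 7 (b): row=0 col=19 char='c'
After 8 (l): row=0 col=20 char='a'
After 9 (^): row=0 col=2 char='s'

Answer: sand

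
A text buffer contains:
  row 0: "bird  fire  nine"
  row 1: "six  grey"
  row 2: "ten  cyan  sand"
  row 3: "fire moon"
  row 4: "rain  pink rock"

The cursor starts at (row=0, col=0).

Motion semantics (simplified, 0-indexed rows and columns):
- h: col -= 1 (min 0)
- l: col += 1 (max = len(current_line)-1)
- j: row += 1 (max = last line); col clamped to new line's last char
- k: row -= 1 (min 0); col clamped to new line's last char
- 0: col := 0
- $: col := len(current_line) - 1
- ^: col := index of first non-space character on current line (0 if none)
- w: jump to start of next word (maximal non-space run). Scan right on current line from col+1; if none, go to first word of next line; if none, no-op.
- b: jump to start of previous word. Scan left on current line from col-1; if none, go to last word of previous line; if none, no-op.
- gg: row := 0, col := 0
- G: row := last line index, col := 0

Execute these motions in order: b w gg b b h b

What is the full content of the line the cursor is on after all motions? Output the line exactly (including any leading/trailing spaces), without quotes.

After 1 (b): row=0 col=0 char='b'
After 2 (w): row=0 col=6 char='f'
After 3 (gg): row=0 col=0 char='b'
After 4 (b): row=0 col=0 char='b'
After 5 (b): row=0 col=0 char='b'
After 6 (h): row=0 col=0 char='b'
After 7 (b): row=0 col=0 char='b'

Answer: bird  fire  nine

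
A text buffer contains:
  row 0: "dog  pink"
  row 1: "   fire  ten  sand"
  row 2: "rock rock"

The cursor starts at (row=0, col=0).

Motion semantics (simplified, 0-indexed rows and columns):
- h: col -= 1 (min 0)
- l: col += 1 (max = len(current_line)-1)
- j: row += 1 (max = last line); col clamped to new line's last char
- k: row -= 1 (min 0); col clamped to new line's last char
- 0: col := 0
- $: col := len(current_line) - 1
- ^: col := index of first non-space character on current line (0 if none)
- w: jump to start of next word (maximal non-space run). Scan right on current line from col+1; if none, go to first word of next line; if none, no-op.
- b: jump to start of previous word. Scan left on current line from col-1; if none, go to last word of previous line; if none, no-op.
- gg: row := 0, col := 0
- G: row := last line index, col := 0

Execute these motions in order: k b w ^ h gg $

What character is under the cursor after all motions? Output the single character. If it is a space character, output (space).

After 1 (k): row=0 col=0 char='d'
After 2 (b): row=0 col=0 char='d'
After 3 (w): row=0 col=5 char='p'
After 4 (^): row=0 col=0 char='d'
After 5 (h): row=0 col=0 char='d'
After 6 (gg): row=0 col=0 char='d'
After 7 ($): row=0 col=8 char='k'

Answer: k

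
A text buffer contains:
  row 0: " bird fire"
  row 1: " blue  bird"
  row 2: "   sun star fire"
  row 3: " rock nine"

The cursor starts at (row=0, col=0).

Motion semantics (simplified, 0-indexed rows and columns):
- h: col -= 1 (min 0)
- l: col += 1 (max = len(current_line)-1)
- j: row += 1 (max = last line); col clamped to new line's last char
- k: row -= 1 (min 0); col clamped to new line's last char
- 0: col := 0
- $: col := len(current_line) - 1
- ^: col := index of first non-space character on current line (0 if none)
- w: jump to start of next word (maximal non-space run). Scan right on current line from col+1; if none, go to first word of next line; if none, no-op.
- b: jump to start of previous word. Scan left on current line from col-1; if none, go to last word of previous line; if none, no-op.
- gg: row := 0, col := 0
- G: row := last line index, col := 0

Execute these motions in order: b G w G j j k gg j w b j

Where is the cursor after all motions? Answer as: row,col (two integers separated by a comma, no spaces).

After 1 (b): row=0 col=0 char='_'
After 2 (G): row=3 col=0 char='_'
After 3 (w): row=3 col=1 char='r'
After 4 (G): row=3 col=0 char='_'
After 5 (j): row=3 col=0 char='_'
After 6 (j): row=3 col=0 char='_'
After 7 (k): row=2 col=0 char='_'
After 8 (gg): row=0 col=0 char='_'
After 9 (j): row=1 col=0 char='_'
After 10 (w): row=1 col=1 char='b'
After 11 (b): row=0 col=6 char='f'
After 12 (j): row=1 col=6 char='_'

Answer: 1,6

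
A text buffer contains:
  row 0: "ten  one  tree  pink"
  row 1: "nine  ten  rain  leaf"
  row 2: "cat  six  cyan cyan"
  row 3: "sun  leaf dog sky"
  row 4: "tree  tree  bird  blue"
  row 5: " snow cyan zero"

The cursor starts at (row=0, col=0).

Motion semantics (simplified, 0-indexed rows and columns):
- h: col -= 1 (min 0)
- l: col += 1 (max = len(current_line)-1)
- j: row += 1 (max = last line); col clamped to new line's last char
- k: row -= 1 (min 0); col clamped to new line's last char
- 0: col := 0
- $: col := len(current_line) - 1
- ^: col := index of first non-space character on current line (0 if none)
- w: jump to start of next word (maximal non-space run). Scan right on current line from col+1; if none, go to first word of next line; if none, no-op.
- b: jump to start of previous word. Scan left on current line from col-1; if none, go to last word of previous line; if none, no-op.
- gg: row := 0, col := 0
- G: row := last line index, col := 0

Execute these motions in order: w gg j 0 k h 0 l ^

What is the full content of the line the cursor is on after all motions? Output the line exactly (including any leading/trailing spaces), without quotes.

Answer: ten  one  tree  pink

Derivation:
After 1 (w): row=0 col=5 char='o'
After 2 (gg): row=0 col=0 char='t'
After 3 (j): row=1 col=0 char='n'
After 4 (0): row=1 col=0 char='n'
After 5 (k): row=0 col=0 char='t'
After 6 (h): row=0 col=0 char='t'
After 7 (0): row=0 col=0 char='t'
After 8 (l): row=0 col=1 char='e'
After 9 (^): row=0 col=0 char='t'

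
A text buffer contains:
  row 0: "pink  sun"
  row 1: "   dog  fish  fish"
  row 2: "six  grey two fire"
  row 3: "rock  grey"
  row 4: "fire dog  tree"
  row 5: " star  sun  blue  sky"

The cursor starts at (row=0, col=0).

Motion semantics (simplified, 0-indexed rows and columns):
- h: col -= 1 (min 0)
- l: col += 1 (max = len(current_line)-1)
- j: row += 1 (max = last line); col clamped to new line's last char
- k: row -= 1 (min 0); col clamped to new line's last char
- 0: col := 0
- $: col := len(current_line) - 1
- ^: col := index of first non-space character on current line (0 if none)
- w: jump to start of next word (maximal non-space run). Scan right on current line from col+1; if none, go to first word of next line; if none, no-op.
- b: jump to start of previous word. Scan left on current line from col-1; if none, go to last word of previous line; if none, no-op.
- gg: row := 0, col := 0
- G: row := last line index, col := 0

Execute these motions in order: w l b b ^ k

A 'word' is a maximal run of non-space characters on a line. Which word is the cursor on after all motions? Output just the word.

After 1 (w): row=0 col=6 char='s'
After 2 (l): row=0 col=7 char='u'
After 3 (b): row=0 col=6 char='s'
After 4 (b): row=0 col=0 char='p'
After 5 (^): row=0 col=0 char='p'
After 6 (k): row=0 col=0 char='p'

Answer: pink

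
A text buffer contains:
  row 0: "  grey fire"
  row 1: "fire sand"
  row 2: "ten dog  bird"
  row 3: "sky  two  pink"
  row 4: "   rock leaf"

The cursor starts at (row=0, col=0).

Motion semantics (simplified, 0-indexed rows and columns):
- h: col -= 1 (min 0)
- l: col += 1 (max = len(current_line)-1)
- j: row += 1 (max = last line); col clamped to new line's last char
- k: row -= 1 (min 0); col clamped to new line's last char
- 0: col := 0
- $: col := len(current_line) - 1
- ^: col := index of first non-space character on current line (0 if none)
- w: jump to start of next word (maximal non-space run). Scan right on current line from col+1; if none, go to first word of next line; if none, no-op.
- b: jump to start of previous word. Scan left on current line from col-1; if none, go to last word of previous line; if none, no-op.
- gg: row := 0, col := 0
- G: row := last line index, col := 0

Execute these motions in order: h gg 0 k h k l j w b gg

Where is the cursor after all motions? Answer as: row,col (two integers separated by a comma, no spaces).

Answer: 0,0

Derivation:
After 1 (h): row=0 col=0 char='_'
After 2 (gg): row=0 col=0 char='_'
After 3 (0): row=0 col=0 char='_'
After 4 (k): row=0 col=0 char='_'
After 5 (h): row=0 col=0 char='_'
After 6 (k): row=0 col=0 char='_'
After 7 (l): row=0 col=1 char='_'
After 8 (j): row=1 col=1 char='i'
After 9 (w): row=1 col=5 char='s'
After 10 (b): row=1 col=0 char='f'
After 11 (gg): row=0 col=0 char='_'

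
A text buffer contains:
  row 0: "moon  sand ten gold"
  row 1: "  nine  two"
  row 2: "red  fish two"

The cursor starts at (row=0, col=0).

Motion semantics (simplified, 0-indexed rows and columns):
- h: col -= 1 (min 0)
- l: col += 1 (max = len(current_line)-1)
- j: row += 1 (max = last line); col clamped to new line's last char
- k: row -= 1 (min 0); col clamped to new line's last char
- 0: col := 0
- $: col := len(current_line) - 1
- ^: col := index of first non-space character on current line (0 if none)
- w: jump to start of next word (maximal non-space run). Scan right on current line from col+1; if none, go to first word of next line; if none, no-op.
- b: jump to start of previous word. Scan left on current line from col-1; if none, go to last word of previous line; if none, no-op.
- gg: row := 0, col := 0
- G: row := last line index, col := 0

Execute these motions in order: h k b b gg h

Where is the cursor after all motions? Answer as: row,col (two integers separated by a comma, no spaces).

Answer: 0,0

Derivation:
After 1 (h): row=0 col=0 char='m'
After 2 (k): row=0 col=0 char='m'
After 3 (b): row=0 col=0 char='m'
After 4 (b): row=0 col=0 char='m'
After 5 (gg): row=0 col=0 char='m'
After 6 (h): row=0 col=0 char='m'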